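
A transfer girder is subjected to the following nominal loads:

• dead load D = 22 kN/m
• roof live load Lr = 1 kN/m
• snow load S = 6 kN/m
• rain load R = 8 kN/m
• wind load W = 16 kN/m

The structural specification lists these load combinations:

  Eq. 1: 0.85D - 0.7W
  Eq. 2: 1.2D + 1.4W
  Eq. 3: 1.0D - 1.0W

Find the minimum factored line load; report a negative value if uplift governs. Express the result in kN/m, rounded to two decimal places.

Eq. 1: 0.85(22) - 0.7(16) = 7.50
Eq. 2: 1.2(22) + 1.4(16) = 48.80
Eq. 3: 1.0(22) - 1.0(16) = 6.00
Combination 3 gives the minimum: 6.00 kN/m.

6.00 kN/m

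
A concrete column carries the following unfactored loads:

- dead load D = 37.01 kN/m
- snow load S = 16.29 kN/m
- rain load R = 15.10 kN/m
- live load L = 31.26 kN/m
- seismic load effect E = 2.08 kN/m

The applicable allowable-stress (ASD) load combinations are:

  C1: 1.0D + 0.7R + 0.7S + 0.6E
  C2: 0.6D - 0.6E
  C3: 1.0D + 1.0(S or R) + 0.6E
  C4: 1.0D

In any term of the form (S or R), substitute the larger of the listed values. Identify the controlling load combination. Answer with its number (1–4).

(S or R) → S = 16.29 kN/m.
C1: 1.0(37.01) + 0.7(15.10) + 0.7(16.29) + 0.6(2.08) = 37.01 + 10.57 + 11.40 + 1.25 = 60.23
C2: 0.6(37.01) - 0.6(2.08) = 22.21 - 1.25 = 20.96
C3: 1.0(37.01) + 1.0(16.29) + 0.6(2.08) = 37.01 + 16.29 + 1.25 = 54.55
C4: 1.0(37.01) = 37.01
The largest value is 60.23 kN/m from combination 1.

Combination 1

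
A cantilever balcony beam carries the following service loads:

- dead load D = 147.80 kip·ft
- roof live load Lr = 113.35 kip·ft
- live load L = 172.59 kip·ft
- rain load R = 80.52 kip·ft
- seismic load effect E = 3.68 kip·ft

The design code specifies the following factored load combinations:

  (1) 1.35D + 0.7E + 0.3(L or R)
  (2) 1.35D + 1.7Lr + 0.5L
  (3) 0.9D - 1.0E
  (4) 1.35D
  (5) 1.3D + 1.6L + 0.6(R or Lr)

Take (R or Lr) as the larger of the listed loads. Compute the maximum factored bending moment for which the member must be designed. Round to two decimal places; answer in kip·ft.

536.29 kip·ft

(L or R) → L = 172.59 kip·ft; (R or Lr) → Lr = 113.35 kip·ft.
(1) 1.35(147.80) + 0.7(3.68) + 0.3(172.59) = 253.88
(2) 1.35(147.80) + 1.7(113.35) + 0.5(172.59) = 478.52
(3) 0.9(147.80) - 1.0(3.68) = 133.02 - 3.68 = 129.34
(4) 1.35(147.80) = 199.53
(5) 1.3(147.80) + 1.6(172.59) + 0.6(113.35) = 192.14 + 276.14 + 68.01 = 536.29
The controlling combination is 5, giving 536.29 kip·ft.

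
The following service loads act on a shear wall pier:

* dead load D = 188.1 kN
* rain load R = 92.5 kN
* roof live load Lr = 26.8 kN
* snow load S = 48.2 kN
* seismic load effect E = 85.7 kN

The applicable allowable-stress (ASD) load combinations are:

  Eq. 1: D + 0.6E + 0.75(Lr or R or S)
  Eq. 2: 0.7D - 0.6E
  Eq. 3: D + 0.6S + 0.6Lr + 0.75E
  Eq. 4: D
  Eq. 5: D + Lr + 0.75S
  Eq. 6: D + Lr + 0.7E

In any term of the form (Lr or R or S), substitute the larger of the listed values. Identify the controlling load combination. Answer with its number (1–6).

Combination 1

(Lr or R or S) → R = 92.5 kN.
Eq. 1: 1.0(188.1) + 0.6(85.7) + 0.75(92.5) = 308.9
Eq. 2: 0.7(188.1) - 0.6(85.7) = 80.3
Eq. 3: 1.0(188.1) + 0.6(48.2) + 0.6(26.8) + 0.75(85.7) = 297.4
Eq. 4: 1.0(188.1) = 188.1
Eq. 5: 1.0(188.1) + 1.0(26.8) + 0.75(48.2) = 251.1
Eq. 6: 1.0(188.1) + 1.0(26.8) + 0.7(85.7) = 274.9
The largest value is 308.9 kN from combination 1.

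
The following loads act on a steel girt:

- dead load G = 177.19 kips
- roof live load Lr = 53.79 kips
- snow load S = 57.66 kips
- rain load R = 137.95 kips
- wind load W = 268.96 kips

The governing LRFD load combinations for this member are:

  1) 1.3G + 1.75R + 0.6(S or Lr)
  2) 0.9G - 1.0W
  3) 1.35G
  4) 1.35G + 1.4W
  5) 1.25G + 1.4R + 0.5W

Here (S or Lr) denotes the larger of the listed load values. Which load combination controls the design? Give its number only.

Combination 4

(S or Lr) → S = 57.66 kips.
1) 1.3(177.19) + 1.75(137.95) + 0.6(57.66) = 230.35 + 241.41 + 34.60 = 506.36
2) 0.9(177.19) - 1.0(268.96) = 159.47 - 268.96 = -109.49
3) 1.35(177.19) = 239.21
4) 1.35(177.19) + 1.4(268.96) = 239.21 + 376.54 = 615.75
5) 1.25(177.19) + 1.4(137.95) + 0.5(268.96) = 221.49 + 193.13 + 134.48 = 549.10
The largest value is 615.75 kips from combination 4.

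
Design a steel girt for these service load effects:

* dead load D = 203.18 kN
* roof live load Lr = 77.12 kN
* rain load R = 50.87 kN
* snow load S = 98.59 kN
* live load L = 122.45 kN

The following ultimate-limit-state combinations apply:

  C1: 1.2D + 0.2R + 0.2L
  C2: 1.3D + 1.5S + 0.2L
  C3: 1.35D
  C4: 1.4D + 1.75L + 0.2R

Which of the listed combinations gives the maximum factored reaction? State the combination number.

C1: 1.2(203.18) + 0.2(50.87) + 0.2(122.45) = 243.82 + 10.17 + 24.49 = 278.48
C2: 1.3(203.18) + 1.5(98.59) + 0.2(122.45) = 264.13 + 147.89 + 24.49 = 436.51
C3: 1.35(203.18) = 274.29
C4: 1.4(203.18) + 1.75(122.45) + 0.2(50.87) = 284.45 + 214.29 + 10.17 = 508.91
The largest value is 508.91 kN from combination 4.

Combination 4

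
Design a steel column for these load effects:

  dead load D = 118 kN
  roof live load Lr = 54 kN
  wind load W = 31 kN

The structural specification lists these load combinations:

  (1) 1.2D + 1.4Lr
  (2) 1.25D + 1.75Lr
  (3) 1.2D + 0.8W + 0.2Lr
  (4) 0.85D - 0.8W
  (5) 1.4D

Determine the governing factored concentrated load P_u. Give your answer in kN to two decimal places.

(1) 1.2(118) + 1.4(54) = 217.20
(2) 1.25(118) + 1.75(54) = 242.00
(3) 1.2(118) + 0.8(31) + 0.2(54) = 177.20
(4) 0.85(118) - 0.8(31) = 75.50
(5) 1.4(118) = 165.20
Combination 2 governs: P_u = 242.00 kN.

242.00 kN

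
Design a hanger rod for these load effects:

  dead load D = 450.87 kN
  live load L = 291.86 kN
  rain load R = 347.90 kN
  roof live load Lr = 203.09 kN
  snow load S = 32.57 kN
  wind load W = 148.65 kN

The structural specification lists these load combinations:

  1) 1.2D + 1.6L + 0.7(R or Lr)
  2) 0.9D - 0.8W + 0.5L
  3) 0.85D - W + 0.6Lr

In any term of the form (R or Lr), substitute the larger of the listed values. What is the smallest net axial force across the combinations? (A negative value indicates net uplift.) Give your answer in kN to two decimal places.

356.44 kN

(R or Lr) → R = 347.90 kN.
1) 1.2(450.87) + 1.6(291.86) + 0.7(347.90) = 541.04 + 466.98 + 243.53 = 1251.55
2) 0.9(450.87) - 0.8(148.65) + 0.5(291.86) = 405.78 - 118.92 + 145.93 = 432.79
3) 0.85(450.87) - 1.0(148.65) + 0.6(203.09) = 383.24 - 148.65 + 121.85 = 356.44
Combination 3 gives the minimum: 356.44 kN.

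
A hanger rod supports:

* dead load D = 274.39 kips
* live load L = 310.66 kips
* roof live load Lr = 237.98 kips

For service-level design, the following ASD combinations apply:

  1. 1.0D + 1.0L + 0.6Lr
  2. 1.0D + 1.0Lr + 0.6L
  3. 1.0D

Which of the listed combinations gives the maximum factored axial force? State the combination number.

1. 1.0(274.39) + 1.0(310.66) + 0.6(237.98) = 274.39 + 310.66 + 142.79 = 727.84
2. 1.0(274.39) + 1.0(237.98) + 0.6(310.66) = 274.39 + 237.98 + 186.40 = 698.77
3. 1.0(274.39) = 274.39
The largest value is 727.84 kips from combination 1.

Combination 1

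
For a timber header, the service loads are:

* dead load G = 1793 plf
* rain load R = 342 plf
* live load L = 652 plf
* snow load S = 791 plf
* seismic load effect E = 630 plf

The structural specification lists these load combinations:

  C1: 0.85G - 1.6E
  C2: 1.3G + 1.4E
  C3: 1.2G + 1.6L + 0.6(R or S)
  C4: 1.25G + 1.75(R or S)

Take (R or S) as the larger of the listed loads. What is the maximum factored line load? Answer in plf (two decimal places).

3669.40 plf

(R or S) → S = 791 plf.
C1: 0.85(1793) - 1.6(630) = 516.05
C2: 1.3(1793) + 1.4(630) = 3212.90
C3: 1.2(1793) + 1.6(652) + 0.6(791) = 3669.40
C4: 1.25(1793) + 1.75(791) = 3625.50
Maximum is from combination 3.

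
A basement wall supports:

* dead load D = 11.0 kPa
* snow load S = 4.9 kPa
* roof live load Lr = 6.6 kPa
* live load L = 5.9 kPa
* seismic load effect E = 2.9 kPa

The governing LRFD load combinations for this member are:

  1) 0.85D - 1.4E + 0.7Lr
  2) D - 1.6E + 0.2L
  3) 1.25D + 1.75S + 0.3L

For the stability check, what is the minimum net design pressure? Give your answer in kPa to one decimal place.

7.5 kPa

1) 0.85(11.0) - 1.4(2.9) + 0.7(6.6) = 9.4 - 4.1 + 4.6 = 9.9
2) 1.0(11.0) - 1.6(2.9) + 0.2(5.9) = 7.5
3) 1.25(11.0) + 1.75(4.9) + 0.3(5.9) = 24.1
Combination 2 gives the minimum: 7.5 kPa.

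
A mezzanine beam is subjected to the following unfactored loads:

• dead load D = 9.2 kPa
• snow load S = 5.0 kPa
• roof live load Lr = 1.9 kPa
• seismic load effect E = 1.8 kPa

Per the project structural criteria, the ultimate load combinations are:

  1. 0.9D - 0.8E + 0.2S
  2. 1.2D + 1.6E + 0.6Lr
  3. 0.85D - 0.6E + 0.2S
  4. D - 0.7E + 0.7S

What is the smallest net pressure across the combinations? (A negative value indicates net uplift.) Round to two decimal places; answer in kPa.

7.74 kPa

1. 0.9(9.2) - 0.8(1.8) + 0.2(5.0) = 8.28 - 1.44 + 1.00 = 7.84
2. 1.2(9.2) + 1.6(1.8) + 0.6(1.9) = 11.04 + 2.88 + 1.14 = 15.06
3. 0.85(9.2) - 0.6(1.8) + 0.2(5.0) = 7.82 - 1.08 + 1.00 = 7.74
4. 1.0(9.2) - 0.7(1.8) + 0.7(5.0) = 9.20 - 1.26 + 3.50 = 11.44
Combination 3 gives the minimum: 7.74 kPa.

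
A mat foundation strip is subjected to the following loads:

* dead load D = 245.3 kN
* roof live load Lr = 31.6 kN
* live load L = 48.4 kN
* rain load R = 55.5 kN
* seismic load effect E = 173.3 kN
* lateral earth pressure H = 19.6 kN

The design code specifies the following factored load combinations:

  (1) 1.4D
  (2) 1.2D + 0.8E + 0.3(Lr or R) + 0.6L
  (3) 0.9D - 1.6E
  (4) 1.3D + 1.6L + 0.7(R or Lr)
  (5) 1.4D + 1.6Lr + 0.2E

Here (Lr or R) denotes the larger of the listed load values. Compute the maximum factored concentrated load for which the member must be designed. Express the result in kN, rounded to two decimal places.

(Lr or R) → R = 55.5 kN; (R or Lr) → R = 55.5 kN.
(1) 1.4(245.3) = 343.42
(2) 1.2(245.3) + 0.8(173.3) + 0.3(55.5) + 0.6(48.4) = 294.36 + 138.64 + 16.65 + 29.04 = 478.69
(3) 0.9(245.3) - 1.6(173.3) = 220.77 - 277.28 = -56.51
(4) 1.3(245.3) + 1.6(48.4) + 0.7(55.5) = 318.89 + 77.44 + 38.85 = 435.18
(5) 1.4(245.3) + 1.6(31.6) + 0.2(173.3) = 343.42 + 50.56 + 34.66 = 428.64
Maximum is from combination 2.

478.69 kN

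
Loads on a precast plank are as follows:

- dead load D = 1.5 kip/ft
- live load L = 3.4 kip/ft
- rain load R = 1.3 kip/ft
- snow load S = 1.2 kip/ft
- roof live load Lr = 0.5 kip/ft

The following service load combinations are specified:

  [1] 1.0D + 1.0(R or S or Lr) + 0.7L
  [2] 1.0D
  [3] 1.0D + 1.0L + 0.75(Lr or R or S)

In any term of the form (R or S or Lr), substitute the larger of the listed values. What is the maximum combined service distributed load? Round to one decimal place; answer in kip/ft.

(R or S or Lr) → R = 1.3 kip/ft; (Lr or R or S) → R = 1.3 kip/ft.
[1] 1.0(1.5) + 1.0(1.3) + 0.7(3.4) = 5.2
[2] 1.0(1.5) = 1.5
[3] 1.0(1.5) + 1.0(3.4) + 0.75(1.3) = 5.9
The controlling combination is 3, giving 5.9 kip/ft.

5.9 kip/ft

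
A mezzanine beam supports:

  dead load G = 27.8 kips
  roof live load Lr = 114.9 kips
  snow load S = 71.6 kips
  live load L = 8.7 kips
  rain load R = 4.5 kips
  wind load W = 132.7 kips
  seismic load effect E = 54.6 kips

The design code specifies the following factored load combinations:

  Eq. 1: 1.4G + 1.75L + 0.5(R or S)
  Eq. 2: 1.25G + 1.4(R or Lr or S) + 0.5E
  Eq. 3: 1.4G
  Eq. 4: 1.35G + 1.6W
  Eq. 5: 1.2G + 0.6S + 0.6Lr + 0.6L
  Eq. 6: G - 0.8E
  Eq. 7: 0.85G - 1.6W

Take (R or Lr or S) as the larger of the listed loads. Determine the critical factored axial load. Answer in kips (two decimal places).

(R or S) → S = 71.6 kips; (R or Lr or S) → Lr = 114.9 kips.
Eq. 1: 1.4(27.8) + 1.75(8.7) + 0.5(71.6) = 38.92 + 15.23 + 35.80 = 89.95
Eq. 2: 1.25(27.8) + 1.4(114.9) + 0.5(54.6) = 34.75 + 160.86 + 27.30 = 222.91
Eq. 3: 1.4(27.8) = 38.92
Eq. 4: 1.35(27.8) + 1.6(132.7) = 37.53 + 212.32 = 249.85
Eq. 5: 1.2(27.8) + 0.6(71.6) + 0.6(114.9) + 0.6(8.7) = 33.36 + 42.96 + 68.94 + 5.22 = 150.48
Eq. 6: 1.0(27.8) - 0.8(54.6) = 27.80 - 43.68 = -15.88
Eq. 7: 0.85(27.8) - 1.6(132.7) = 23.63 - 212.32 = -188.69
Maximum is from combination 4.

249.85 kips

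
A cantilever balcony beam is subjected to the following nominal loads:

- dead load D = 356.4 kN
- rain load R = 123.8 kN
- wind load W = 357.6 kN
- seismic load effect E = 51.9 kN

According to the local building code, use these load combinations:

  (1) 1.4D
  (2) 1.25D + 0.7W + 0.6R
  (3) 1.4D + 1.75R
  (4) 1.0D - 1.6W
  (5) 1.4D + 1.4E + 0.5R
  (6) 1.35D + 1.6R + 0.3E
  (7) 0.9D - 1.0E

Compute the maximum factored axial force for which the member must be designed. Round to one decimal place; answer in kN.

(1) 1.4(356.4) = 499.0
(2) 1.25(356.4) + 0.7(357.6) + 0.6(123.8) = 445.5 + 250.3 + 74.3 = 770.1
(3) 1.4(356.4) + 1.75(123.8) = 715.6
(4) 1.0(356.4) - 1.6(357.6) = 356.4 - 572.2 = -215.8
(5) 1.4(356.4) + 1.4(51.9) + 0.5(123.8) = 633.5
(6) 1.35(356.4) + 1.6(123.8) + 0.3(51.9) = 481.1 + 198.1 + 15.6 = 694.8
(7) 0.9(356.4) - 1.0(51.9) = 320.8 - 51.9 = 268.9
Maximum is from combination 2.

770.1 kN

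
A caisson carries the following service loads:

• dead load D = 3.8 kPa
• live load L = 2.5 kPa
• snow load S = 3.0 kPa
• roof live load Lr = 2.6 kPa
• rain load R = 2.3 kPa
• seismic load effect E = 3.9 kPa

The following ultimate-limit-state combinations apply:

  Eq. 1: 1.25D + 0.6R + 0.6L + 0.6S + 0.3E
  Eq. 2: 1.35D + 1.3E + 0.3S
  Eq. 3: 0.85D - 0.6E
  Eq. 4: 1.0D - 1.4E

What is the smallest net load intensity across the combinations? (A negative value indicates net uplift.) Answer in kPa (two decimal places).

Eq. 1: 1.25(3.8) + 0.6(2.3) + 0.6(2.5) + 0.6(3.0) + 0.3(3.9) = 4.75 + 1.38 + 1.50 + 1.80 + 1.17 = 10.60
Eq. 2: 1.35(3.8) + 1.3(3.9) + 0.3(3.0) = 5.13 + 5.07 + 0.90 = 11.10
Eq. 3: 0.85(3.8) - 0.6(3.9) = 3.23 - 2.34 = 0.89
Eq. 4: 1.0(3.8) - 1.4(3.9) = 3.80 - 5.46 = -1.66
Combination 4 gives the minimum: -1.66 kPa.

-1.66 kPa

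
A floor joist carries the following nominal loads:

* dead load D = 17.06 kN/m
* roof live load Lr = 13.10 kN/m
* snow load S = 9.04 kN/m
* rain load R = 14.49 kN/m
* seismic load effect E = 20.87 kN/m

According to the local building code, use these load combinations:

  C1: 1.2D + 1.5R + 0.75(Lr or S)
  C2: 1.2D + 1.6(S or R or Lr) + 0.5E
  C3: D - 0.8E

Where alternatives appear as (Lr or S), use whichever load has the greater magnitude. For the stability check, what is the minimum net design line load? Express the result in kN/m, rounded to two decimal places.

(Lr or S) → Lr = 13.10 kN/m; (S or R or Lr) → R = 14.49 kN/m.
C1: 1.2(17.06) + 1.5(14.49) + 0.75(13.10) = 52.03
C2: 1.2(17.06) + 1.6(14.49) + 0.5(20.87) = 20.47 + 23.18 + 10.44 = 54.09
C3: 1.0(17.06) - 0.8(20.87) = 17.06 - 16.70 = 0.36
Combination 3 gives the minimum: 0.36 kN/m.

0.36 kN/m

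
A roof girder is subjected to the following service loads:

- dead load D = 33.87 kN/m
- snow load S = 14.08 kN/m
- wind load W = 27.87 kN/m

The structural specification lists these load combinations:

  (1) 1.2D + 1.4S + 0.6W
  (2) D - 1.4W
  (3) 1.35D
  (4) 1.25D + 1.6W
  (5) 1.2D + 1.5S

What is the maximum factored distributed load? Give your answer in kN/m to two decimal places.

86.93 kN/m

(1) 1.2(33.87) + 1.4(14.08) + 0.6(27.87) = 77.08
(2) 1.0(33.87) - 1.4(27.87) = -5.15
(3) 1.35(33.87) = 45.72
(4) 1.25(33.87) + 1.6(27.87) = 86.93
(5) 1.2(33.87) + 1.5(14.08) = 61.76
Combination 4 governs: w_u = 86.93 kN/m.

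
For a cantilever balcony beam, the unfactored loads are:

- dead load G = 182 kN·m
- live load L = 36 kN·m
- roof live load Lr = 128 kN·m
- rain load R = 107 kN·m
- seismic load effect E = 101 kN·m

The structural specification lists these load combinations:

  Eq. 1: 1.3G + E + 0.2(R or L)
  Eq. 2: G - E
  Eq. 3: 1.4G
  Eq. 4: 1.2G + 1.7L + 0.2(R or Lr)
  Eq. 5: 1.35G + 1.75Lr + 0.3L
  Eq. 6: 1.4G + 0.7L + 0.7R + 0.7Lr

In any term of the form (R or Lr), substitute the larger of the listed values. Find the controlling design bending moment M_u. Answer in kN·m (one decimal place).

480.5 kN·m

(R or L) → R = 107 kN·m; (R or Lr) → Lr = 128 kN·m.
Eq. 1: 1.3(182) + 1.0(101) + 0.2(107) = 359.0
Eq. 2: 1.0(182) - 1.0(101) = 81.0
Eq. 3: 1.4(182) = 254.8
Eq. 4: 1.2(182) + 1.7(36) + 0.2(128) = 305.2
Eq. 5: 1.35(182) + 1.75(128) + 0.3(36) = 480.5
Eq. 6: 1.4(182) + 0.7(36) + 0.7(107) + 0.7(128) = 444.5
The controlling combination is 5, giving 480.5 kN·m.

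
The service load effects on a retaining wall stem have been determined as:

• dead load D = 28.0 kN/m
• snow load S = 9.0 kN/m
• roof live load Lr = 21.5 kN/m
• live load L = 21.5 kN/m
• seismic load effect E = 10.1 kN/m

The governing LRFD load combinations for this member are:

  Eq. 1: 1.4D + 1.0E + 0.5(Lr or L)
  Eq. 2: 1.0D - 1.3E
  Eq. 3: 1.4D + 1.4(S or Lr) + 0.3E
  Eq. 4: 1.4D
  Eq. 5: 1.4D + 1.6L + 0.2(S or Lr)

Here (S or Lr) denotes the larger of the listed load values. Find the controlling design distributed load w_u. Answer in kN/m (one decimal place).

(Lr or L) → Lr = 21.5 kN/m; (S or Lr) → Lr = 21.5 kN/m.
Eq. 1: 1.4(28.0) + 1.0(10.1) + 0.5(21.5) = 60.1
Eq. 2: 1.0(28.0) - 1.3(10.1) = 14.9
Eq. 3: 1.4(28.0) + 1.4(21.5) + 0.3(10.1) = 72.3
Eq. 4: 1.4(28.0) = 39.2
Eq. 5: 1.4(28.0) + 1.6(21.5) + 0.2(21.5) = 77.9
The controlling combination is 5, giving 77.9 kN/m.

77.9 kN/m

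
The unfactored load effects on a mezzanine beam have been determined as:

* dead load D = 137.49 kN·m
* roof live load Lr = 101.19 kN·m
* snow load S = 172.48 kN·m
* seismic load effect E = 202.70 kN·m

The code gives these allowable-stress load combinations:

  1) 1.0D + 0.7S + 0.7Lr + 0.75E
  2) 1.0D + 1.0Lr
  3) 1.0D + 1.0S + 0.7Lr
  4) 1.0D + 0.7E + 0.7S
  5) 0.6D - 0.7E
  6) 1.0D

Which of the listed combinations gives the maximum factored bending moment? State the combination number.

1) 1.0(137.49) + 0.7(172.48) + 0.7(101.19) + 0.75(202.70) = 481.08
2) 1.0(137.49) + 1.0(101.19) = 137.49 + 101.19 = 238.68
3) 1.0(137.49) + 1.0(172.48) + 0.7(101.19) = 137.49 + 172.48 + 70.83 = 380.80
4) 1.0(137.49) + 0.7(202.70) + 0.7(172.48) = 137.49 + 141.89 + 120.74 = 400.12
5) 0.6(137.49) - 0.7(202.70) = 82.49 - 141.89 = -59.40
6) 1.0(137.49) = 137.49
The largest value is 481.08 kN·m from combination 1.

Combination 1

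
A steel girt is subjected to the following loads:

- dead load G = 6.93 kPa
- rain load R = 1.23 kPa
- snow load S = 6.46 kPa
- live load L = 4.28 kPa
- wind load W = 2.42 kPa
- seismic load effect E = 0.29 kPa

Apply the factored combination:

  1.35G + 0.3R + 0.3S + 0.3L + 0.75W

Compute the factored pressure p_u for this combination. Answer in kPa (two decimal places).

1.35(6.93) + 0.3(1.23) + 0.3(6.46) + 0.3(4.28) + 0.75(2.42) = 14.76
p_u = 14.76 kPa.

14.76 kPa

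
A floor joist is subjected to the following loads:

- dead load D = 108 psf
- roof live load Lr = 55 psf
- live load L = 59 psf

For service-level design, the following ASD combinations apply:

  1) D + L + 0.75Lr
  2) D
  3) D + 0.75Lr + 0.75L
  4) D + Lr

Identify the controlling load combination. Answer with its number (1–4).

1) 1.0(108) + 1.0(59) + 0.75(55) = 208.3
2) 1.0(108) = 108.0
3) 1.0(108) + 0.75(55) + 0.75(59) = 193.5
4) 1.0(108) + 1.0(55) = 163.0
The largest value is 208.3 psf from combination 1.

Combination 1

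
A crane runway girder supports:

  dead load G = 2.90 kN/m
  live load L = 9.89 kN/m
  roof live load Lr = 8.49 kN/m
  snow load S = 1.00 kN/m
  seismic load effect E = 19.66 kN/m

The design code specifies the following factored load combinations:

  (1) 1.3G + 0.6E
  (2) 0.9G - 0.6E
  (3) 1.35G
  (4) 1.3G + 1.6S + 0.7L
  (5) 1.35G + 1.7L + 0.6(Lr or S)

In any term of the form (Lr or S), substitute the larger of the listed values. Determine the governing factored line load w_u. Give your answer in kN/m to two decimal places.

(Lr or S) → Lr = 8.49 kN/m.
(1) 1.3(2.90) + 0.6(19.66) = 15.57
(2) 0.9(2.90) - 0.6(19.66) = -9.19
(3) 1.35(2.90) = 3.92
(4) 1.3(2.90) + 1.6(1.00) + 0.7(9.89) = 12.29
(5) 1.35(2.90) + 1.7(9.89) + 0.6(8.49) = 25.82
Combination 5 governs: w_u = 25.82 kN/m.

25.82 kN/m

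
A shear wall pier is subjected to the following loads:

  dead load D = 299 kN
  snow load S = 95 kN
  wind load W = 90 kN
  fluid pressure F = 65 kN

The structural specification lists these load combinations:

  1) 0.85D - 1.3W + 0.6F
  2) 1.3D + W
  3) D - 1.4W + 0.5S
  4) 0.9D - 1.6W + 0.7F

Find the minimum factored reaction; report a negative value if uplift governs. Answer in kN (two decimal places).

170.60 kN

1) 0.85(299) - 1.3(90) + 0.6(65) = 176.15
2) 1.3(299) + 1.0(90) = 478.70
3) 1.0(299) - 1.4(90) + 0.5(95) = 220.50
4) 0.9(299) - 1.6(90) + 0.7(65) = 170.60
Combination 4 gives the minimum: 170.60 kN.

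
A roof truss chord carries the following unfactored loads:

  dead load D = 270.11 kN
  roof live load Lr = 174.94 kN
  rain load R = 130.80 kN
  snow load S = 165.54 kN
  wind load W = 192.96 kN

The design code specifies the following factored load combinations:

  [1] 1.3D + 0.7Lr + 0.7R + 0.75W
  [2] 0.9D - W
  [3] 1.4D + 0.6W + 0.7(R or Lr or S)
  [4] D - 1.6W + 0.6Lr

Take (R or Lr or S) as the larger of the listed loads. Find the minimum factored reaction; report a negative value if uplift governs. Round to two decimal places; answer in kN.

50.14 kN

(R or Lr or S) → Lr = 174.94 kN.
[1] 1.3(270.11) + 0.7(174.94) + 0.7(130.80) + 0.75(192.96) = 709.88
[2] 0.9(270.11) - 1.0(192.96) = 50.14
[3] 1.4(270.11) + 0.6(192.96) + 0.7(174.94) = 616.39
[4] 1.0(270.11) - 1.6(192.96) + 0.6(174.94) = 66.34
Combination 2 gives the minimum: 50.14 kN.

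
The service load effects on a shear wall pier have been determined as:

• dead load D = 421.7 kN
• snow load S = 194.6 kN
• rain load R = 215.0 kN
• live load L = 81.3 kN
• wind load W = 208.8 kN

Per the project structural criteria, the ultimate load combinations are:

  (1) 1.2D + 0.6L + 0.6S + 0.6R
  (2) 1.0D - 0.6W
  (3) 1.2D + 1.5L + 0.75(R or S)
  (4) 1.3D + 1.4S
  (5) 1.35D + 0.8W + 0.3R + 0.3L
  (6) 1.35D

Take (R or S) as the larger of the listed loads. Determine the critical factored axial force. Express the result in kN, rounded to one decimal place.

(R or S) → R = 215.0 kN.
(1) 1.2(421.7) + 0.6(81.3) + 0.6(194.6) + 0.6(215.0) = 800.6
(2) 1.0(421.7) - 0.6(208.8) = 296.4
(3) 1.2(421.7) + 1.5(81.3) + 0.75(215.0) = 789.2
(4) 1.3(421.7) + 1.4(194.6) = 820.7
(5) 1.35(421.7) + 0.8(208.8) + 0.3(215.0) + 0.3(81.3) = 825.2
(6) 1.35(421.7) = 569.3
Maximum is from combination 5.

825.2 kN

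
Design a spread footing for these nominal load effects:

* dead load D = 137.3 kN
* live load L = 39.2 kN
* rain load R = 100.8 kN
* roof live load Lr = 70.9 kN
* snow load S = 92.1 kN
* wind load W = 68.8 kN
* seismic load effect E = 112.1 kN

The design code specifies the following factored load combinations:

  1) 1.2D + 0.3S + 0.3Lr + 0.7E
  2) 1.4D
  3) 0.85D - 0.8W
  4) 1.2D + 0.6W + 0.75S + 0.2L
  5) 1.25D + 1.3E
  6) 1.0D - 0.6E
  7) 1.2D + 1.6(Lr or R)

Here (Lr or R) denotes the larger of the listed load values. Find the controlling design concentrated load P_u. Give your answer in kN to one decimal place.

326.0 kN

(Lr or R) → R = 100.8 kN.
1) 1.2(137.3) + 0.3(92.1) + 0.3(70.9) + 0.7(112.1) = 292.1
2) 1.4(137.3) = 192.2
3) 0.85(137.3) - 0.8(68.8) = 61.7
4) 1.2(137.3) + 0.6(68.8) + 0.75(92.1) + 0.2(39.2) = 283.0
5) 1.25(137.3) + 1.3(112.1) = 317.4
6) 1.0(137.3) - 0.6(112.1) = 70.0
7) 1.2(137.3) + 1.6(100.8) = 326.0
Maximum is from combination 7.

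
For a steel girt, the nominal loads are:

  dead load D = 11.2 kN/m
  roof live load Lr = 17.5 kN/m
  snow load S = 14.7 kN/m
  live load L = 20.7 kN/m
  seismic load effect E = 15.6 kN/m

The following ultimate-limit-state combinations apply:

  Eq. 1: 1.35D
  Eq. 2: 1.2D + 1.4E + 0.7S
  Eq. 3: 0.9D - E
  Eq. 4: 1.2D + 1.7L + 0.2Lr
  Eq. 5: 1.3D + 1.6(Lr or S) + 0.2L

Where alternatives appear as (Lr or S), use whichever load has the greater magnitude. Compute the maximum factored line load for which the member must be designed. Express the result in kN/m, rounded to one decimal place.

(Lr or S) → Lr = 17.5 kN/m.
Eq. 1: 1.35(11.2) = 15.1
Eq. 2: 1.2(11.2) + 1.4(15.6) + 0.7(14.7) = 45.6
Eq. 3: 0.9(11.2) - 1.0(15.6) = -5.5
Eq. 4: 1.2(11.2) + 1.7(20.7) + 0.2(17.5) = 52.1
Eq. 5: 1.3(11.2) + 1.6(17.5) + 0.2(20.7) = 46.7
Maximum is from combination 4.

52.1 kN/m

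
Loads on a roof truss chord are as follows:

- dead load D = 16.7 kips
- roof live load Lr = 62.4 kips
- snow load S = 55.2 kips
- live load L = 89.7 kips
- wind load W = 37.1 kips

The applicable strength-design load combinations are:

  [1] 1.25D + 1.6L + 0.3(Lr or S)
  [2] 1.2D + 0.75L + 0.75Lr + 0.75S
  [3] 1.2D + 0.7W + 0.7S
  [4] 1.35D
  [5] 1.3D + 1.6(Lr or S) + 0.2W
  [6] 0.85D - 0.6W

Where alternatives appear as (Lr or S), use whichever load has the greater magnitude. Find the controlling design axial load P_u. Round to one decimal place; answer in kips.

183.1 kips

(Lr or S) → Lr = 62.4 kips.
[1] 1.25(16.7) + 1.6(89.7) + 0.3(62.4) = 183.1
[2] 1.2(16.7) + 0.75(89.7) + 0.75(62.4) + 0.75(55.2) = 175.5
[3] 1.2(16.7) + 0.7(37.1) + 0.7(55.2) = 84.7
[4] 1.35(16.7) = 22.5
[5] 1.3(16.7) + 1.6(62.4) + 0.2(37.1) = 129.0
[6] 0.85(16.7) - 0.6(37.1) = -8.1
Combination 1 governs: P_u = 183.1 kips.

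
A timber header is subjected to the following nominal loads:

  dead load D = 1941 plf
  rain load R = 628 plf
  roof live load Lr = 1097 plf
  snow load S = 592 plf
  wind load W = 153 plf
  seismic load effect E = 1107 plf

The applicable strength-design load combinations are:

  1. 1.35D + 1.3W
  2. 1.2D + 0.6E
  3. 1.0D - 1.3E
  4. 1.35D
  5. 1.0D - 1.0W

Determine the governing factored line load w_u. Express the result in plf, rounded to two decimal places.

1. 1.35(1941) + 1.3(153) = 2620.35 + 198.90 = 2819.25
2. 1.2(1941) + 0.6(1107) = 2329.20 + 664.20 = 2993.40
3. 1.0(1941) - 1.3(1107) = 1941.00 - 1439.10 = 501.90
4. 1.35(1941) = 2620.35
5. 1.0(1941) - 1.0(153) = 1941.00 - 153.00 = 1788.00
Maximum is from combination 2.

2993.40 plf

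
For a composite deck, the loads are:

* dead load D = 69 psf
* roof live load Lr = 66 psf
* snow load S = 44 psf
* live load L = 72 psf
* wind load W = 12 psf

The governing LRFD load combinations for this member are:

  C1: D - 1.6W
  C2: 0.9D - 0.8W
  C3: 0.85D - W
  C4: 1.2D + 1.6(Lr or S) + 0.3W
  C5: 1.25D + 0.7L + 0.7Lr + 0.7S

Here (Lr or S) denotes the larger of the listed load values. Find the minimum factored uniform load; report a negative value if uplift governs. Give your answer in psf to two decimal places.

(Lr or S) → Lr = 66 psf.
C1: 1.0(69) - 1.6(12) = 49.80
C2: 0.9(69) - 0.8(12) = 52.50
C3: 0.85(69) - 1.0(12) = 46.65
C4: 1.2(69) + 1.6(66) + 0.3(12) = 192.00
C5: 1.25(69) + 0.7(72) + 0.7(66) + 0.7(44) = 213.65
Combination 3 gives the minimum: 46.65 psf.

46.65 psf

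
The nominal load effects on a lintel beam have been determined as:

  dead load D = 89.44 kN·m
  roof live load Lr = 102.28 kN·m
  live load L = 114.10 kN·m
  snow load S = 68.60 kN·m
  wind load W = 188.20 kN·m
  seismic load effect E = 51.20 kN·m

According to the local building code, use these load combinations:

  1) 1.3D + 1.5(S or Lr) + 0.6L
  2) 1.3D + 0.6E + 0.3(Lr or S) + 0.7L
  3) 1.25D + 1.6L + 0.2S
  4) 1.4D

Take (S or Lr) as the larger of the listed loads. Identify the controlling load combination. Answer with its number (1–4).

(S or Lr) → Lr = 102.28 kN·m; (Lr or S) → Lr = 102.28 kN·m.
1) 1.3(89.44) + 1.5(102.28) + 0.6(114.10) = 338.15
2) 1.3(89.44) + 0.6(51.20) + 0.3(102.28) + 0.7(114.10) = 257.55
3) 1.25(89.44) + 1.6(114.10) + 0.2(68.60) = 308.08
4) 1.4(89.44) = 125.22
The largest value is 338.15 kN·m from combination 1.

Combination 1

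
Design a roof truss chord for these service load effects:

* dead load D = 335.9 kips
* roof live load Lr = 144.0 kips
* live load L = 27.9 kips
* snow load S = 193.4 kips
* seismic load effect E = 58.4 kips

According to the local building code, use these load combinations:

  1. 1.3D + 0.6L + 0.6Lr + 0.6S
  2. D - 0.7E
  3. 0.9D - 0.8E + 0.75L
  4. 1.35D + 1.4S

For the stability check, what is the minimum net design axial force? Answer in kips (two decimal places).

1. 1.3(335.9) + 0.6(27.9) + 0.6(144.0) + 0.6(193.4) = 436.67 + 16.74 + 86.40 + 116.04 = 655.85
2. 1.0(335.9) - 0.7(58.4) = 335.90 - 40.88 = 295.02
3. 0.9(335.9) - 0.8(58.4) + 0.75(27.9) = 302.31 - 46.72 + 20.93 = 276.52
4. 1.35(335.9) + 1.4(193.4) = 453.47 + 270.76 = 724.23
Combination 3 gives the minimum: 276.52 kips.

276.52 kips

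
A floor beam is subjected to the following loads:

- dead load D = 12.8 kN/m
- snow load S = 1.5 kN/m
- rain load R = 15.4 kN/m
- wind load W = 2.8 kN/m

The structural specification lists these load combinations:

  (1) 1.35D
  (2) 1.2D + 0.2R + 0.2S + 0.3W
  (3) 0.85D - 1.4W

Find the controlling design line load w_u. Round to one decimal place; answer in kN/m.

19.6 kN/m

(1) 1.35(12.8) = 17.3
(2) 1.2(12.8) + 0.2(15.4) + 0.2(1.5) + 0.3(2.8) = 15.4 + 3.1 + 0.3 + 0.8 = 19.6
(3) 0.85(12.8) - 1.4(2.8) = 10.9 - 3.9 = 7.0
Maximum is from combination 2.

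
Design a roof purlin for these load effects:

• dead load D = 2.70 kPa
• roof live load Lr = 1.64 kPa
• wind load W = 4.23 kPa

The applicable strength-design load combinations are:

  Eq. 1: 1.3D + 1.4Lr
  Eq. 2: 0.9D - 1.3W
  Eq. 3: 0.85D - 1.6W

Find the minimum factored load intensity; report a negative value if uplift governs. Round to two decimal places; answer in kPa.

-4.47 kPa

Eq. 1: 1.3(2.70) + 1.4(1.64) = 3.51 + 2.30 = 5.81
Eq. 2: 0.9(2.70) - 1.3(4.23) = 2.43 - 5.50 = -3.07
Eq. 3: 0.85(2.70) - 1.6(4.23) = 2.30 - 6.77 = -4.47
Combination 3 gives the minimum: -4.47 kPa.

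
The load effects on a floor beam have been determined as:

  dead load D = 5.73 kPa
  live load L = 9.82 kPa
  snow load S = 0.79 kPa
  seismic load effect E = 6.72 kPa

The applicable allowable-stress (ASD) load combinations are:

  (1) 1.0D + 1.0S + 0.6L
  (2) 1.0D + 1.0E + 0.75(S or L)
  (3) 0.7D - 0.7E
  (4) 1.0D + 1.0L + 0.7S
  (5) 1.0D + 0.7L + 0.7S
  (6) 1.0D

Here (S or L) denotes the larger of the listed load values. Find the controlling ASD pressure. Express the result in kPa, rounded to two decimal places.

(S or L) → L = 9.82 kPa.
(1) 1.0(5.73) + 1.0(0.79) + 0.6(9.82) = 12.41
(2) 1.0(5.73) + 1.0(6.72) + 0.75(9.82) = 19.82
(3) 0.7(5.73) - 0.7(6.72) = -0.69
(4) 1.0(5.73) + 1.0(9.82) + 0.7(0.79) = 16.10
(5) 1.0(5.73) + 0.7(9.82) + 0.7(0.79) = 13.16
(6) 1.0(5.73) = 5.73
Maximum is from combination 2.

19.82 kPa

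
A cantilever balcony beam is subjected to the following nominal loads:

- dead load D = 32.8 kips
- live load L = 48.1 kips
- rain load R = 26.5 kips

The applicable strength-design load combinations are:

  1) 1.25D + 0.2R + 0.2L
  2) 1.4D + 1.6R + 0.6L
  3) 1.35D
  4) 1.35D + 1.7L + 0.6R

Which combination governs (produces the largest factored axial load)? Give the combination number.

Combination 4

1) 1.25(32.8) + 0.2(26.5) + 0.2(48.1) = 41.0 + 5.3 + 9.6 = 55.9
2) 1.4(32.8) + 1.6(26.5) + 0.6(48.1) = 45.9 + 42.4 + 28.9 = 117.2
3) 1.35(32.8) = 44.3
4) 1.35(32.8) + 1.7(48.1) + 0.6(26.5) = 44.3 + 81.8 + 15.9 = 142.0
The largest value is 142.0 kips from combination 4.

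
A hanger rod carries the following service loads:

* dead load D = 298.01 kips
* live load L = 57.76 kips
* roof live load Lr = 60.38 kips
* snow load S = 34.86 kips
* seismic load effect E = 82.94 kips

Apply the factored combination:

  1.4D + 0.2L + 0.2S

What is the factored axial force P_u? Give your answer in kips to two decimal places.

435.74 kips

1.4(298.01) + 0.2(57.76) + 0.2(34.86) = 435.74
P_u = 435.74 kips.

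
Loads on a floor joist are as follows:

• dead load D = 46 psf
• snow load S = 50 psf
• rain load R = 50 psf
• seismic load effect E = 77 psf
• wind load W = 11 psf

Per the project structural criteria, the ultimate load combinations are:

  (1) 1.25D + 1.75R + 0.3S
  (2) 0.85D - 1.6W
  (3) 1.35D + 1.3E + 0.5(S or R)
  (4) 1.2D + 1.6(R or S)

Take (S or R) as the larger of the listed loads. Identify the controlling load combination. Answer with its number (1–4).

(S or R) → S = 50 psf; (R or S) → R = 50 psf.
(1) 1.25(46) + 1.75(50) + 0.3(50) = 160.0
(2) 0.85(46) - 1.6(11) = 21.5
(3) 1.35(46) + 1.3(77) + 0.5(50) = 187.2
(4) 1.2(46) + 1.6(50) = 135.2
The largest value is 187.2 psf from combination 3.

Combination 3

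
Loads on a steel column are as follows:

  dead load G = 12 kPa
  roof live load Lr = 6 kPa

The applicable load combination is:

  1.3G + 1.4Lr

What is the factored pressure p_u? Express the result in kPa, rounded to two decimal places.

24.00 kPa

1.3(12) + 1.4(6) = 15.60 + 8.40 = 24.00
p_u = 24.00 kPa.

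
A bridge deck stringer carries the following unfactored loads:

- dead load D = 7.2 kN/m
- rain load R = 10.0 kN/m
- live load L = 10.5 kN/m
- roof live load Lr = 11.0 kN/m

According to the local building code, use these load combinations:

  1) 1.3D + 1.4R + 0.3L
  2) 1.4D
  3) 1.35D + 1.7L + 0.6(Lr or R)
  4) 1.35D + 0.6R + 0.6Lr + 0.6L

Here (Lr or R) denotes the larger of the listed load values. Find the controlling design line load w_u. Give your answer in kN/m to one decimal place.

34.2 kN/m

(Lr or R) → Lr = 11.0 kN/m.
1) 1.3(7.2) + 1.4(10.0) + 0.3(10.5) = 26.5
2) 1.4(7.2) = 10.1
3) 1.35(7.2) + 1.7(10.5) + 0.6(11.0) = 34.2
4) 1.35(7.2) + 0.6(10.0) + 0.6(11.0) + 0.6(10.5) = 28.6
Combination 3 governs: w_u = 34.2 kN/m.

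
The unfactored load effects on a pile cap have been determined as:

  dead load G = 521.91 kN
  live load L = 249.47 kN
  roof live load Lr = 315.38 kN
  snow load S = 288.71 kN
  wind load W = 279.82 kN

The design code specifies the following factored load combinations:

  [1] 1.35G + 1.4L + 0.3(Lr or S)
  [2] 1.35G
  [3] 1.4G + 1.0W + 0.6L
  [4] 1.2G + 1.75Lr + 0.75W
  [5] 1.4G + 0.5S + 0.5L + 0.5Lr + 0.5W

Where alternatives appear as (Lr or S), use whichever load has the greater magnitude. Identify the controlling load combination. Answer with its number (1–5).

(Lr or S) → Lr = 315.38 kN.
[1] 1.35(521.91) + 1.4(249.47) + 0.3(315.38) = 704.58 + 349.26 + 94.61 = 1148.45
[2] 1.35(521.91) = 704.58
[3] 1.4(521.91) + 1.0(279.82) + 0.6(249.47) = 1160.18
[4] 1.2(521.91) + 1.75(315.38) + 0.75(279.82) = 1388.07
[5] 1.4(521.91) + 0.5(288.71) + 0.5(249.47) + 0.5(315.38) + 0.5(279.82) = 1297.36
The largest value is 1388.07 kN from combination 4.

Combination 4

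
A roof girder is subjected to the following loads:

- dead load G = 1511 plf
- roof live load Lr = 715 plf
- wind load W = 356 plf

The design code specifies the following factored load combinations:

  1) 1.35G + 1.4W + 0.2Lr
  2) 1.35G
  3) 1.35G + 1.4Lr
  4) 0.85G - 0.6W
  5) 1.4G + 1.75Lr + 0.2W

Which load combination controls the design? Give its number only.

1) 1.35(1511) + 1.4(356) + 0.2(715) = 2039.85 + 498.40 + 143.00 = 2681.25
2) 1.35(1511) = 2039.85
3) 1.35(1511) + 1.4(715) = 2039.85 + 1001.00 = 3040.85
4) 0.85(1511) - 0.6(356) = 1284.35 - 213.60 = 1070.75
5) 1.4(1511) + 1.75(715) + 0.2(356) = 2115.40 + 1251.25 + 71.20 = 3437.85
The largest value is 3437.85 plf from combination 5.

Combination 5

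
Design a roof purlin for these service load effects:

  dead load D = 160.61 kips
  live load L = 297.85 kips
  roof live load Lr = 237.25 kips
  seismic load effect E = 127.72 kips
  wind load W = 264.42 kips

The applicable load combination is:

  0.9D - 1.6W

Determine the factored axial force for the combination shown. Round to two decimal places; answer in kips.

0.9(160.61) - 1.6(264.42) = 144.55 - 423.07 = -278.52
P_u = -278.52 kips.

-278.52 kips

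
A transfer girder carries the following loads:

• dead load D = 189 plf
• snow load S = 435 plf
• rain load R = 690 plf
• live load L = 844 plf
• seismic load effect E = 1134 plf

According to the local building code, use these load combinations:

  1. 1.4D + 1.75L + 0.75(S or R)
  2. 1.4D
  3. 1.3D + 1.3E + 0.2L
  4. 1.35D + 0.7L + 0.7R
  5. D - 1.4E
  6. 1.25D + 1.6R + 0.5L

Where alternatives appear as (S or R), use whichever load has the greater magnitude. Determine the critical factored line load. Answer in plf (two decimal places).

(S or R) → R = 690 plf.
1. 1.4(189) + 1.75(844) + 0.75(690) = 264.60 + 1477.00 + 517.50 = 2259.10
2. 1.4(189) = 264.60
3. 1.3(189) + 1.3(1134) + 0.2(844) = 245.70 + 1474.20 + 168.80 = 1888.70
4. 1.35(189) + 0.7(844) + 0.7(690) = 255.15 + 590.80 + 483.00 = 1328.95
5. 1.0(189) - 1.4(1134) = 189.00 - 1587.60 = -1398.60
6. 1.25(189) + 1.6(690) + 0.5(844) = 236.25 + 1104.00 + 422.00 = 1762.25
Maximum is from combination 1.

2259.10 plf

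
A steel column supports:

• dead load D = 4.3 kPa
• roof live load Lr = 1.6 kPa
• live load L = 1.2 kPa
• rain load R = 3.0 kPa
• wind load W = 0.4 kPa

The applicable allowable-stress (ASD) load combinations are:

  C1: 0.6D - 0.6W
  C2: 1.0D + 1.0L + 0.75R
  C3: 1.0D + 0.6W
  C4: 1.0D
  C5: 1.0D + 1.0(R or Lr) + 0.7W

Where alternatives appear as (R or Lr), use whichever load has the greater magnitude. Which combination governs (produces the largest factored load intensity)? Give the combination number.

Combination 2

(R or Lr) → R = 3.0 kPa.
C1: 0.6(4.3) - 0.6(0.4) = 2.3
C2: 1.0(4.3) + 1.0(1.2) + 0.75(3.0) = 7.8
C3: 1.0(4.3) + 0.6(0.4) = 4.5
C4: 1.0(4.3) = 4.3
C5: 1.0(4.3) + 1.0(3.0) + 0.7(0.4) = 7.6
The largest value is 7.8 kPa from combination 2.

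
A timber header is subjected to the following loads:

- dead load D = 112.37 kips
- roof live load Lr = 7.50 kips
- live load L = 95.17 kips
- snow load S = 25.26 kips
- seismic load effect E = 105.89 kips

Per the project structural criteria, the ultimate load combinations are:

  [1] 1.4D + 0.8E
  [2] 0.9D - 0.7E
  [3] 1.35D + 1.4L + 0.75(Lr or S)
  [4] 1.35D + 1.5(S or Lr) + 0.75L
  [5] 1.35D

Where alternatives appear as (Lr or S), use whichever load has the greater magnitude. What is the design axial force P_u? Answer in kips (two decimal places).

(Lr or S) → S = 25.26 kips; (S or Lr) → S = 25.26 kips.
[1] 1.4(112.37) + 0.8(105.89) = 242.03
[2] 0.9(112.37) - 0.7(105.89) = 27.01
[3] 1.35(112.37) + 1.4(95.17) + 0.75(25.26) = 303.88
[4] 1.35(112.37) + 1.5(25.26) + 0.75(95.17) = 260.97
[5] 1.35(112.37) = 151.70
Maximum is from combination 3.

303.88 kips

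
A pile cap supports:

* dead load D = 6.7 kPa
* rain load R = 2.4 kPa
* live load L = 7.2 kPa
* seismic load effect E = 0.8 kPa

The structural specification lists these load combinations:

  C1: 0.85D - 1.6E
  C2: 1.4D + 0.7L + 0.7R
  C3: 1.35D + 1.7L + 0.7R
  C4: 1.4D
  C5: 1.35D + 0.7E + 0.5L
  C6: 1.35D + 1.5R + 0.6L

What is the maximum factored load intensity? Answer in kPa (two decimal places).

C1: 0.85(6.7) - 1.6(0.8) = 4.42
C2: 1.4(6.7) + 0.7(7.2) + 0.7(2.4) = 16.10
C3: 1.35(6.7) + 1.7(7.2) + 0.7(2.4) = 22.97
C4: 1.4(6.7) = 9.38
C5: 1.35(6.7) + 0.7(0.8) + 0.5(7.2) = 13.21
C6: 1.35(6.7) + 1.5(2.4) + 0.6(7.2) = 16.97
The controlling combination is 3, giving 22.97 kPa.

22.97 kPa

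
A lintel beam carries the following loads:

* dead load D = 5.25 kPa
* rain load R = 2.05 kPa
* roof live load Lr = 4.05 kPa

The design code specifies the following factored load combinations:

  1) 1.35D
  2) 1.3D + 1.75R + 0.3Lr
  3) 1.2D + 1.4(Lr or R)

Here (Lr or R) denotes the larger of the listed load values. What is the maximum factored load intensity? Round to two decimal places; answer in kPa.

(Lr or R) → Lr = 4.05 kPa.
1) 1.35(5.25) = 7.09
2) 1.3(5.25) + 1.75(2.05) + 0.3(4.05) = 11.63
3) 1.2(5.25) + 1.4(4.05) = 6.30 + 5.67 = 11.97
Combination 3 governs: q_u = 11.97 kPa.

11.97 kPa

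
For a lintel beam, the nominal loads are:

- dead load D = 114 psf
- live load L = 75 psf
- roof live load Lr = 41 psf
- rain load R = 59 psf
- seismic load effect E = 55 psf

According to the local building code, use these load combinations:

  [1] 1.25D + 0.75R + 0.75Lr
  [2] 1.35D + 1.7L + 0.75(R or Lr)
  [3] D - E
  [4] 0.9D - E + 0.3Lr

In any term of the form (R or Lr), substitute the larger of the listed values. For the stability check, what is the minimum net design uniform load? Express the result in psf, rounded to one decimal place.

59.0 psf

(R or Lr) → R = 59 psf.
[1] 1.25(114) + 0.75(59) + 0.75(41) = 217.5
[2] 1.35(114) + 1.7(75) + 0.75(59) = 325.7
[3] 1.0(114) - 1.0(55) = 59.0
[4] 0.9(114) - 1.0(55) + 0.3(41) = 59.9
Combination 3 gives the minimum: 59.0 psf.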